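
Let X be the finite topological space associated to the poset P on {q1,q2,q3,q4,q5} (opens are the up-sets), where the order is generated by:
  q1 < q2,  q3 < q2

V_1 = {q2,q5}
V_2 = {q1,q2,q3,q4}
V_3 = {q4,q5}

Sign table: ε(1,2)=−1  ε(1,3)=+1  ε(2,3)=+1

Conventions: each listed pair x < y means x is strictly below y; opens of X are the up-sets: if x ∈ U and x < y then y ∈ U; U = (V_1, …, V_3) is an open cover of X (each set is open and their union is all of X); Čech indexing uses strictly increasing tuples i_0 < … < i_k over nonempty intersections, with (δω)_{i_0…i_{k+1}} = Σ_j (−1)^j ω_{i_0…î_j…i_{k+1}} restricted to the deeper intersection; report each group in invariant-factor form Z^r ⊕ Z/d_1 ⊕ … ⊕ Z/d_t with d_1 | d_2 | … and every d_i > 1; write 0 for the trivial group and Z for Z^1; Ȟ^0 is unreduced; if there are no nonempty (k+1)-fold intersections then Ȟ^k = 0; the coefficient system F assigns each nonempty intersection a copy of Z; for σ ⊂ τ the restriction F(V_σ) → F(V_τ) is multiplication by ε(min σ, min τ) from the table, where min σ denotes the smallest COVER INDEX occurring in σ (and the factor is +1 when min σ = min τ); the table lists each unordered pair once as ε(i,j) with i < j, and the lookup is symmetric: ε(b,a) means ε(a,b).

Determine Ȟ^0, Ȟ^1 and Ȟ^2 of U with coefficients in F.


Ȟ^0(U;F) ≅ 0,  Ȟ^1(U;F) ≅ Z/2,  Ȟ^2(U;F) ≅ 0

nonempty intersections:
  V12={q2} V13={q5} V23={q4}
C dims 3,3; δ0: rk 3, SNF 1^2·2
Ȟ^0: (3−3)−0=0 ⇒ 0
Ȟ^1: (3−0)−3=0 plus torsion [2] ⇒ Z/2
Ȟ^2: (0−0)−0=0 ⇒ 0


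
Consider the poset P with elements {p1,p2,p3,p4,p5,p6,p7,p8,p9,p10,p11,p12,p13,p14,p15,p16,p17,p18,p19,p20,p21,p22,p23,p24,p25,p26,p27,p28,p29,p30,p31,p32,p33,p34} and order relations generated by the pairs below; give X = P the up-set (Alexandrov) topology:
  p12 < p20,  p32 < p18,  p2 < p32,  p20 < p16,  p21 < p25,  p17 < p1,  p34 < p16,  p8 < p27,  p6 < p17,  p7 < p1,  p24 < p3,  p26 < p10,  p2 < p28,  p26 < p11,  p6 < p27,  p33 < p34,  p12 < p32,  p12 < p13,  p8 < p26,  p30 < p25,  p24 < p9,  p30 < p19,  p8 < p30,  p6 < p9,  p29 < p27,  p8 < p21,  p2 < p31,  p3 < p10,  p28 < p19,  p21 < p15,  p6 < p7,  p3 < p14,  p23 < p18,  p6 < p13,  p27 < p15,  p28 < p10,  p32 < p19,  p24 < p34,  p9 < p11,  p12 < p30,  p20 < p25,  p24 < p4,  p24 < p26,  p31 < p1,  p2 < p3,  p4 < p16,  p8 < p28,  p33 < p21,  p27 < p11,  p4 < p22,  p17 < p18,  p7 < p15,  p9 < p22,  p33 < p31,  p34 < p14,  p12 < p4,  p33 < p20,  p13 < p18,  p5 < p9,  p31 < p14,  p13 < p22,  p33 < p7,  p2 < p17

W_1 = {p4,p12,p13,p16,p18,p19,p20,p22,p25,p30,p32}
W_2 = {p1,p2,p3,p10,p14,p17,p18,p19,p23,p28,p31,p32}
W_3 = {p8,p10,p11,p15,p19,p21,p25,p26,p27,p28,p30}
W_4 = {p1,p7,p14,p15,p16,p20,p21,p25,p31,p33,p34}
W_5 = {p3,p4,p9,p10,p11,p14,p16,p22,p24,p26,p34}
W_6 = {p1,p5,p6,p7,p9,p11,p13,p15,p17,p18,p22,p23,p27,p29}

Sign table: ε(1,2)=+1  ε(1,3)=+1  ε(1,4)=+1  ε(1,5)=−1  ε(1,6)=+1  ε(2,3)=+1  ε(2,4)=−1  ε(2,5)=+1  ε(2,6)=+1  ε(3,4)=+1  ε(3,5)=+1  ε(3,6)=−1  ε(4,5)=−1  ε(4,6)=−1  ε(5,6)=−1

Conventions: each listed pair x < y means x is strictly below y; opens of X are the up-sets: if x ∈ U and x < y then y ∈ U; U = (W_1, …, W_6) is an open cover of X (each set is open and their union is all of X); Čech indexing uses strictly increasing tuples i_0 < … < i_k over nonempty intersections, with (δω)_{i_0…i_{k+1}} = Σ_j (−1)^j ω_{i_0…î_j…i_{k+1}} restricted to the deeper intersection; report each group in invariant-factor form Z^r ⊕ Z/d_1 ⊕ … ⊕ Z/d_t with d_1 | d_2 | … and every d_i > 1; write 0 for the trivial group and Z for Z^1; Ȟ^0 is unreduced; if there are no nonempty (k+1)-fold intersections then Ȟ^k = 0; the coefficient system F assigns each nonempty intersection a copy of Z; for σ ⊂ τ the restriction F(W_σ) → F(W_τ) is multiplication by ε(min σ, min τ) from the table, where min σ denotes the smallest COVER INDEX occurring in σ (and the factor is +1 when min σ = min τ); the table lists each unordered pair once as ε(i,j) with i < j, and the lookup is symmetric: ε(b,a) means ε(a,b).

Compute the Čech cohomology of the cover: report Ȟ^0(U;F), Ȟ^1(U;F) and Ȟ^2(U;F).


nonempty overlaps:
  W12={p18,p19,p32} W13={p19,p25,p30} W14={p16,p20,p25} W15={p4,p16,p22} W16={p13,p18,p22} W23={p10,p19,p28} W24={p1,p14,p31} W25={p3,p10,p14} W26={p1,p17,p18,p23} W34={p15,p21,p25} W35={p10,p11,p26} W36={p11,p15,p27} W45={p14,p16,p34} W46={p1,p7,p15} W56={p9,p11,p22}
  W123={p19} W126={p18} W134={p25} W145={p16} W156={p22} W235={p10} W245={p14} W246={p1} W346={p15} W356={p11}
C dims 6,15,10; δ0: rk 6, SNF 1^5·2; δ1: rk 9, SNF 1^9
degree 0: 6−6−0 = 0 → Ȟ^0 ≅ 0
degree 1: 15−9−6 = 0 plus torsion [2] → Ȟ^1 ≅ Z/2
degree 2: 10−0−9 = 1 → Ȟ^2 ≅ Z

Ȟ^0 = 0; Ȟ^1 = Z/2; Ȟ^2 = Z


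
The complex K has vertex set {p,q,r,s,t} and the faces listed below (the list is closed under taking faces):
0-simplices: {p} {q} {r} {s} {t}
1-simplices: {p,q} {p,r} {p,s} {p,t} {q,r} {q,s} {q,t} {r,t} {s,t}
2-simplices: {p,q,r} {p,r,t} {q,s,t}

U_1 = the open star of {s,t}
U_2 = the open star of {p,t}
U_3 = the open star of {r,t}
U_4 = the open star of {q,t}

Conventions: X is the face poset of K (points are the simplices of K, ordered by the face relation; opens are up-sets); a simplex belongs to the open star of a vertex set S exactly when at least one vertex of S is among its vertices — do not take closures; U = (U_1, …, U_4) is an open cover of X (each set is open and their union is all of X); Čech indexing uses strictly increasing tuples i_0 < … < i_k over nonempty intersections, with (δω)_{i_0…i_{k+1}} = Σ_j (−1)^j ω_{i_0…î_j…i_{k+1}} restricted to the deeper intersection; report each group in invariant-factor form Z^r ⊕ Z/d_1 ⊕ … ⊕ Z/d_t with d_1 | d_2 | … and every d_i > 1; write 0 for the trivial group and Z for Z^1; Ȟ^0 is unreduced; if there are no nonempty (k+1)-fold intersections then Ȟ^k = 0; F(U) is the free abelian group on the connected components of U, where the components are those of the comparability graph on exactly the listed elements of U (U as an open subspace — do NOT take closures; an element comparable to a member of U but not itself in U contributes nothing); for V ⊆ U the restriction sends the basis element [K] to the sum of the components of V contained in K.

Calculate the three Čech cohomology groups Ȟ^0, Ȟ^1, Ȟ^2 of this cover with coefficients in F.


nerve simplices:
  U1={{s},{t},{p,s},{p,t},{q,s},{q,t},{r,t},{s,t},{p,r,t},{q,s,t}} U2={{p},{t},{p,q},{p,r},{p,s},{p,t},{q,t},{r,t},{s,t},{p,q,r},{p,r,t},{q,s,t}} U3={{r},{t},{p,r},{p,t},{q,r},{q,t},{r,t},{s,t},{p,q,r},{p,r,t},{q,s,t}} U4={{q},{t},{p,q},{p,t},{q,r},{q,s},{q,t},{r,t},{s,t},{p,q,r},{p,r,t},{q,s,t}}
  U12={{t},{p,s},{p,t},{q,t},{r,t},{s,t},{p,r,t},{q,s,t}} U13={{t},{p,t},{q,t},{r,t},{s,t},{p,r,t},{q,s,t}} U14={{t},{p,t},{q,s},{q,t},{r,t},{s,t},{p,r,t},{q,s,t}} U23={{t},{p,r},{p,t},{q,t},{r,t},{s,t},{p,q,r},{p,r,t},{q,s,t}} U24={{t},{p,q},{p,t},{q,t},{r,t},{s,t},{p,q,r},{p,r,t},{q,s,t}} U34={{t},{p,t},{q,r},{q,t},{r,t},{s,t},{p,q,r},{p,r,t},{q,s,t}}
  U123={{t},{p,t},{q,t},{r,t},{s,t},{p,r,t},{q,s,t}} U124={{t},{p,t},{q,t},{r,t},{s,t},{p,r,t},{q,s,t}} U134={{t},{p,t},{q,t},{r,t},{s,t},{p,r,t},{q,s,t}} U234={{t},{p,t},{q,t},{r,t},{s,t},{p,q,r},{p,r,t},{q,s,t}}
  U1234={{t},{p,t},{q,t},{r,t},{s,t},{p,r,t},{q,s,t}}
components per intersection:
  U1: {{s},{t},{p,s},{p,t},{q,s},{q,t},{r,t},{s,t},{p,r,t},{q,s,t}}
  U2: {{p},{t},{p,q},{p,r},{p,s},{p,t},{q,t},{r,t},{s,t},{p,q,r},{p,r,t},{q,s,t}}
  U3: {{r},{t},{p,r},{p,t},{q,r},{q,t},{r,t},{s,t},{p,q,r},{p,r,t},{q,s,t}}
  U4: {{q},{t},{p,q},{p,t},{q,r},{q,s},{q,t},{r,t},{s,t},{p,q,r},{p,r,t},{q,s,t}}
  U12: {{t},{p,t},{q,t},{r,t},{s,t},{p,r,t},{q,s,t}} {{p,s}}
  U13: {{t},{p,t},{q,t},{r,t},{s,t},{p,r,t},{q,s,t}}
  U14: {{t},{p,t},{q,s},{q,t},{r,t},{s,t},{p,r,t},{q,s,t}}
  U23: {{t},{p,r},{p,t},{q,t},{r,t},{s,t},{p,q,r},{p,r,t},{q,s,t}}
  U24: {{t},{p,t},{q,t},{r,t},{s,t},{p,r,t},{q,s,t}} {{p,q},{p,q,r}}
  U34: {{t},{p,t},{q,t},{r,t},{s,t},{p,r,t},{q,s,t}} {{q,r},{p,q,r}}
  U123: {{t},{p,t},{q,t},{r,t},{s,t},{p,r,t},{q,s,t}}
  U124: {{t},{p,t},{q,t},{r,t},{s,t},{p,r,t},{q,s,t}}
  U134: {{t},{p,t},{q,t},{r,t},{s,t},{p,r,t},{q,s,t}}
  U234: {{t},{p,t},{q,t},{r,t},{s,t},{p,r,t},{q,s,t}} {{p,q,r}}
  U1234: {{t},{p,t},{q,t},{r,t},{s,t},{p,r,t},{q,s,t}}
C dims 4,9,5,1; δ0: rk 3, SNF 1^3; δ1: rk 4, SNF 1^4; δ2: rk 1, SNF 1^1
degree 0: 4−3−0 = 1 → Ȟ^0 ≅ Z
degree 1: 9−4−3 = 2 → Ȟ^1 ≅ Z^2
degree 2: 5−1−4 = 0 → Ȟ^2 ≅ 0

Ȟ^0(U;F) ≅ Z, Ȟ^1(U;F) ≅ Z^2 and Ȟ^2(U;F) ≅ 0


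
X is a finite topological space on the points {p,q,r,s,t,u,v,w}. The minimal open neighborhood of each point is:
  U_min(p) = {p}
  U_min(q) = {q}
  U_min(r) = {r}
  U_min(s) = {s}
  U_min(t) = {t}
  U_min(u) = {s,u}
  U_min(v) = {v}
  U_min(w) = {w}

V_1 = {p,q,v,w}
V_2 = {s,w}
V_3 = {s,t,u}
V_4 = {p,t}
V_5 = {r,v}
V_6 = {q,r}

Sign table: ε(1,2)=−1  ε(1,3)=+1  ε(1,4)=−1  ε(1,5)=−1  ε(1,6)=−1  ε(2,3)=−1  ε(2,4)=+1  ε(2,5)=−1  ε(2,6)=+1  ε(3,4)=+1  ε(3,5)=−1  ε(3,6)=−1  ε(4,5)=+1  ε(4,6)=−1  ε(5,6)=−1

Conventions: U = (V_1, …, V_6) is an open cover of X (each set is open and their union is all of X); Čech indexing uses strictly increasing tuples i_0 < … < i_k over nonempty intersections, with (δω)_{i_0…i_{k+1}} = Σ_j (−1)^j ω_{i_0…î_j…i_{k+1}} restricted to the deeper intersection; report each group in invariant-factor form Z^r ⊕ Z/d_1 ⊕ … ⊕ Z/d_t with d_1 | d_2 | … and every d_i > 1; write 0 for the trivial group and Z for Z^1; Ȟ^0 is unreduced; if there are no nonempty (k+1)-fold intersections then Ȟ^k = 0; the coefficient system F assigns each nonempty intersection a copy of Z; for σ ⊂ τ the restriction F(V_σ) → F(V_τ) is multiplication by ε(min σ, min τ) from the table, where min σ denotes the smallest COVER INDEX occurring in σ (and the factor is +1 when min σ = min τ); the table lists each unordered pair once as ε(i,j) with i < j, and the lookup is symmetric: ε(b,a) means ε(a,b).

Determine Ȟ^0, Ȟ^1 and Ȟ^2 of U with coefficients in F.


nerve of the cover:
  V12={w} V14={p} V15={v} V16={q} V23={s} V34={t} V56={r}
C dims 6,7; δ0: rk 6, SNF 1^5·2
Ȟ^0 = (6 − 6) − 0 = 0, so Ȟ^0 ≅ 0
Ȟ^1 = (7 − 0) − 6 = 1 plus torsion [2], so Ȟ^1 ≅ Z ⊕ Z/2
Ȟ^2 = (0 − 0) − 0 = 0, so Ȟ^2 ≅ 0

Ȟ^0 ≅ 0,  Ȟ^1 ≅ Z ⊕ Z/2,  Ȟ^2 ≅ 0


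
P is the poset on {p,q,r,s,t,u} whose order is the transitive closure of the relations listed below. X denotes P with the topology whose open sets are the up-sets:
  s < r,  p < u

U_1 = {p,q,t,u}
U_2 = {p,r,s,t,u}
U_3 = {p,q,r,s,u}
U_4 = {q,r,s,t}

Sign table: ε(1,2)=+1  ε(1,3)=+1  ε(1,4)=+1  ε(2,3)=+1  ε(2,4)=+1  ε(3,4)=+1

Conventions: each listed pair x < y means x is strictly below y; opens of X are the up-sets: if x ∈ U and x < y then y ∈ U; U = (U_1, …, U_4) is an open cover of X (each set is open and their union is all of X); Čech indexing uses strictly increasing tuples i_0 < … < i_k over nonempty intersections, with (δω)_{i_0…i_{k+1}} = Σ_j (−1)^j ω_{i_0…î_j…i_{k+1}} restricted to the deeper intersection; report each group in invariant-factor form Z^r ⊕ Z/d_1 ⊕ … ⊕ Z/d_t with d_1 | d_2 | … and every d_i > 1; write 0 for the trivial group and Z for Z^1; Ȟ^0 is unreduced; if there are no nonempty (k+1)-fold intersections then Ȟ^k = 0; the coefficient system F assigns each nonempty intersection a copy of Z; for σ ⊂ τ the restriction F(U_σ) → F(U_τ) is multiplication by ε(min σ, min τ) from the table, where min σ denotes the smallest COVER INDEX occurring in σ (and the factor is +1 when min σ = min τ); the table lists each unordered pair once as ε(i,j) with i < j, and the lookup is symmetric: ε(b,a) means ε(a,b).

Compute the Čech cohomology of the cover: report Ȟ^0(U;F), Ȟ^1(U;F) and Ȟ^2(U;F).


nonempty overlaps:
  U12={p,t,u} U13={p,q,u} U14={q,t} U23={p,r,s,u} U24={r,s,t} U34={q,r,s}
  U123={p,u} U124={t} U134={q} U234={r,s}
C dims 4,6,4; δ0: rk 3, SNF 1^3; δ1: rk 3, SNF 1^3
degree 0: 4−3−0 = 1 → Ȟ^0 ≅ Z
degree 1: 6−3−3 = 0 → Ȟ^1 ≅ 0
degree 2: 4−0−3 = 1 → Ȟ^2 ≅ Z

Ȟ^0(U;F) ≅ Z, Ȟ^1(U;F) ≅ 0 and Ȟ^2(U;F) ≅ Z


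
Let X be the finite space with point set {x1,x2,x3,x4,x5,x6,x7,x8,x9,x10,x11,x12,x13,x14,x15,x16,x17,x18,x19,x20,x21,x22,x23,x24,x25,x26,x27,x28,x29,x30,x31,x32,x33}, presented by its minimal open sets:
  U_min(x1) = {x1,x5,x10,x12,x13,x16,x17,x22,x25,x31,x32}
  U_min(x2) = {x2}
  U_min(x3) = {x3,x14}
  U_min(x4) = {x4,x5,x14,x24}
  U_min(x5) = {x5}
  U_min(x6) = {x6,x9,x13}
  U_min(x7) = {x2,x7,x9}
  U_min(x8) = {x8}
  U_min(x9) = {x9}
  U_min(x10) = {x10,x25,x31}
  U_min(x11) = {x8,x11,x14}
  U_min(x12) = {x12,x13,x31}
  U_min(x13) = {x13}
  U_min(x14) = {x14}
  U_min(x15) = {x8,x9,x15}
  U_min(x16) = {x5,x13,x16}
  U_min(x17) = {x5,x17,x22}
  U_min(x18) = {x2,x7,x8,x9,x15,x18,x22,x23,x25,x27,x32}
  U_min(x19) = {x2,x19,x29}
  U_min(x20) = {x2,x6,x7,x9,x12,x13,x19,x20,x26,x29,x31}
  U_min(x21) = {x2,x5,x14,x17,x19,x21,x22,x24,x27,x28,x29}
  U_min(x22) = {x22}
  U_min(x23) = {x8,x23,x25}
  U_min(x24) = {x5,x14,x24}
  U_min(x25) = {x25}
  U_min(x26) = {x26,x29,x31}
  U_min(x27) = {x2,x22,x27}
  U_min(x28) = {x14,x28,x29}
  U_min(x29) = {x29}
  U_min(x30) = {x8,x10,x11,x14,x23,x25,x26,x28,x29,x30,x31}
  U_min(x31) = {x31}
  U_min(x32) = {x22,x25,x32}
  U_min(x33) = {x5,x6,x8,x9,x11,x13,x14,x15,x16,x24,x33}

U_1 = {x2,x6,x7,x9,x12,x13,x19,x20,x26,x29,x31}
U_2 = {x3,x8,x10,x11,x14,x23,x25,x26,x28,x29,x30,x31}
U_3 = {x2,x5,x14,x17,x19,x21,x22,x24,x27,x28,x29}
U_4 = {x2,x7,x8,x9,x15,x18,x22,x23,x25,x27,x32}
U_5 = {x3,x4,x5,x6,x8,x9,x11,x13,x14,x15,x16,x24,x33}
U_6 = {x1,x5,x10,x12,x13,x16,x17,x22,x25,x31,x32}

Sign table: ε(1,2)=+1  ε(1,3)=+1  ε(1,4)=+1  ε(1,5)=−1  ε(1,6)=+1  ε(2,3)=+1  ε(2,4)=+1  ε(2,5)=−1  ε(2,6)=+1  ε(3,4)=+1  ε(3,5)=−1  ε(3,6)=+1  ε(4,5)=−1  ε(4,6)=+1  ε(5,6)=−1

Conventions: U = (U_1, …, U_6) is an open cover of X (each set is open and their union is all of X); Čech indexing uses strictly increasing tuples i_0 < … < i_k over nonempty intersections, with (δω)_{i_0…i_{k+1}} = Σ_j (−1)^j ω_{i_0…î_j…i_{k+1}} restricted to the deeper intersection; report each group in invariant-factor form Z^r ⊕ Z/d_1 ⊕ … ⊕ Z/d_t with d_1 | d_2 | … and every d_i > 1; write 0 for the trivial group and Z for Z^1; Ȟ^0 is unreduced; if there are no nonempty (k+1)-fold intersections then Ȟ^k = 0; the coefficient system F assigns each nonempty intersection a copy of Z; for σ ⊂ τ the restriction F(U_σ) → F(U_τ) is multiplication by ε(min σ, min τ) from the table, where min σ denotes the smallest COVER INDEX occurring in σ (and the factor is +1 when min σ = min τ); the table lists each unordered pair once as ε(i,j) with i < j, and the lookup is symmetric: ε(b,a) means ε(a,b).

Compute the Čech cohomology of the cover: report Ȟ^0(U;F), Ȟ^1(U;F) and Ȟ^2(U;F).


nonempty overlaps:
  U12={x26,x29,x31} U13={x2,x19,x29} U14={x2,x7,x9} U15={x6,x9,x13} U16={x12,x13,x31} U23={x14,x28,x29} U24={x8,x23,x25} U25={x3,x8,x11,x14} U26={x10,x25,x31} U34={x2,x22,x27} U35={x5,x14,x24} U36={x5,x17,x22} U45={x8,x9,x15} U46={x22,x25,x32} U56={x5,x13,x16}
  U123={x29} U126={x31} U134={x2} U145={x9} U156={x13} U235={x14} U245={x8} U246={x25} U346={x22} U356={x5}
C dims 6,15,10; δ0: rk 5, SNF 1^5; δ1: rk 10, SNF 1^9·2
degree 0: 6−5−0 = 1 → Ȟ^0 ≅ Z
degree 1: 15−10−5 = 0 → Ȟ^1 ≅ 0
degree 2: 10−0−10 = 0 plus torsion [2] → Ȟ^2 ≅ Z/2

Ȟ^0(U;F) ≅ Z; Ȟ^1(U;F) ≅ 0; Ȟ^2(U;F) ≅ Z/2


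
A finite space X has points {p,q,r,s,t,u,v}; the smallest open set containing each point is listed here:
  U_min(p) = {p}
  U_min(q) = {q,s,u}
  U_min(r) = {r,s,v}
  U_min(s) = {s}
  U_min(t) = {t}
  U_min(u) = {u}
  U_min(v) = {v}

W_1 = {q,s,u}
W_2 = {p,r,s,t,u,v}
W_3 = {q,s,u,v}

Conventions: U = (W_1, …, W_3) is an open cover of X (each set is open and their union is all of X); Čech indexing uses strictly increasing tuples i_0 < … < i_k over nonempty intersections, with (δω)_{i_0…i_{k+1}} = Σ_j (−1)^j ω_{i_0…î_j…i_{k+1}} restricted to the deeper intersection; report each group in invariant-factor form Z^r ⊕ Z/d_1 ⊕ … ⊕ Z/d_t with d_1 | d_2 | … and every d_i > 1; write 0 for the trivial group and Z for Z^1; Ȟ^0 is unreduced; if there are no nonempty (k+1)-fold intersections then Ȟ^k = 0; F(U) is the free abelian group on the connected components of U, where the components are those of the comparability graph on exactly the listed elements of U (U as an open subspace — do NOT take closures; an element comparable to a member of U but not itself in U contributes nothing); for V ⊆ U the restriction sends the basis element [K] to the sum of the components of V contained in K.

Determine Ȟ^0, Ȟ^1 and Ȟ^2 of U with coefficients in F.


intersection data:
  W12={s,u} W13={q,s,u} W23={s,u,v}
  W123={s,u}
components per intersection:
  W1: {q,s,u}
  W2: {p} {r,s,v} {t} {u}
  W3: {q,s,u} {v}
  W12: {s} {u}
  W13: {q,s,u}
  W23: {s} {u} {v}
  W123: {s} {u}
C dims 7,6,2; δ0: rk 4, SNF 1^4; δ1: rk 2, SNF 1^2
Ȟ^0 = (7 − 4) − 0 = 3, so Ȟ^0 ≅ Z^3
Ȟ^1 = (6 − 2) − 4 = 0, so Ȟ^1 ≅ 0
Ȟ^2 = (2 − 0) − 2 = 0, so Ȟ^2 ≅ 0

Ȟ^0 ≅ Z^3, Ȟ^1 ≅ 0 and Ȟ^2 ≅ 0


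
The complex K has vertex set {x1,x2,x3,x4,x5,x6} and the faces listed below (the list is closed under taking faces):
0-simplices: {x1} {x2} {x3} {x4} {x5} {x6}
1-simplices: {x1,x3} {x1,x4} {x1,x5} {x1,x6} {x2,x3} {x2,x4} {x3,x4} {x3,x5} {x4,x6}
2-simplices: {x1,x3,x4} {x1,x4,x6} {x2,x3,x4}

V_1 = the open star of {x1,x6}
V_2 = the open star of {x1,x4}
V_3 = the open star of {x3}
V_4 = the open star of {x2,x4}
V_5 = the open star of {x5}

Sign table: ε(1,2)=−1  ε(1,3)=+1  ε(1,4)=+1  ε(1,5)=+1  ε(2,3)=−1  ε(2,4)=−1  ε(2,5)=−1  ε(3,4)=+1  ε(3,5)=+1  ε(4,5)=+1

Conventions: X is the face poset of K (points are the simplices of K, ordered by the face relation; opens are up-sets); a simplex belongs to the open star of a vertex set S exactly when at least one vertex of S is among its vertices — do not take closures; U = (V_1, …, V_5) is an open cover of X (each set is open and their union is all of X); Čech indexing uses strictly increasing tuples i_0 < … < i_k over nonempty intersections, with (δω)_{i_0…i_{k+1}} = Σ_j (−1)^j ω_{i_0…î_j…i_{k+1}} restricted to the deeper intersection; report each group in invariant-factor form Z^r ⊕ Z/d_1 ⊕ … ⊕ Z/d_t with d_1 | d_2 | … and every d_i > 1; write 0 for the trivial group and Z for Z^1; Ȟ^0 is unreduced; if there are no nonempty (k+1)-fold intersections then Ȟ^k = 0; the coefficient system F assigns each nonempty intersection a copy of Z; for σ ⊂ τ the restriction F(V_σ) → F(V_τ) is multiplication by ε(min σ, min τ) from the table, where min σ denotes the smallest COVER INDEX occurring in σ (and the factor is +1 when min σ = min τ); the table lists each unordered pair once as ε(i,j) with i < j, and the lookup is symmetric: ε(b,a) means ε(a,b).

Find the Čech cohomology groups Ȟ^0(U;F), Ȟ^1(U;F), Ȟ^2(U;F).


Ȟ^0(U;F) ≅ Z, Ȟ^1(U;F) ≅ Z, Ȟ^2(U;F) ≅ 0

nerve simplices:
  V1={{x1},{x6},{x1,x3},{x1,x4},{x1,x5},{x1,x6},{x4,x6},{x1,x3,x4},{x1,x4,x6}} V2={{x1},{x4},{x1,x3},{x1,x4},{x1,x5},{x1,x6},{x2,x4},{x3,x4},{x4,x6},{x1,x3,x4},{x1,x4,x6},{x2,x3,x4}} V3={{x3},{x1,x3},{x2,x3},{x3,x4},{x3,x5},{x1,x3,x4},{x2,x3,x4}} V4={{x2},{x4},{x1,x4},{x2,x3},{x2,x4},{x3,x4},{x4,x6},{x1,x3,x4},{x1,x4,x6},{x2,x3,x4}} V5={{x5},{x1,x5},{x3,x5}}
  V12={{x1},{x1,x3},{x1,x4},{x1,x5},{x1,x6},{x4,x6},{x1,x3,x4},{x1,x4,x6}} V13={{x1,x3},{x1,x3,x4}} V14={{x1,x4},{x4,x6},{x1,x3,x4},{x1,x4,x6}} V15={{x1,x5}} V23={{x1,x3},{x3,x4},{x1,x3,x4},{x2,x3,x4}} V24={{x4},{x1,x4},{x2,x4},{x3,x4},{x4,x6},{x1,x3,x4},{x1,x4,x6},{x2,x3,x4}} V25={{x1,x5}} V34={{x2,x3},{x3,x4},{x1,x3,x4},{x2,x3,x4}} V35={{x3,x5}}
  V123={{x1,x3},{x1,x3,x4}} V124={{x1,x4},{x4,x6},{x1,x3,x4},{x1,x4,x6}} V125={{x1,x5}} V134={{x1,x3,x4}} V234={{x3,x4},{x1,x3,x4},{x2,x3,x4}}
  V1234={{x1,x3,x4}}
C dims 5,9,5,1; δ0: rk 4, SNF 1^4; δ1: rk 4, SNF 1^4; δ2: rk 1, SNF 1^1
degree 0: 5−4−0 = 1 → Ȟ^0 ≅ Z
degree 1: 9−4−4 = 1 → Ȟ^1 ≅ Z
degree 2: 5−1−4 = 0 → Ȟ^2 ≅ 0


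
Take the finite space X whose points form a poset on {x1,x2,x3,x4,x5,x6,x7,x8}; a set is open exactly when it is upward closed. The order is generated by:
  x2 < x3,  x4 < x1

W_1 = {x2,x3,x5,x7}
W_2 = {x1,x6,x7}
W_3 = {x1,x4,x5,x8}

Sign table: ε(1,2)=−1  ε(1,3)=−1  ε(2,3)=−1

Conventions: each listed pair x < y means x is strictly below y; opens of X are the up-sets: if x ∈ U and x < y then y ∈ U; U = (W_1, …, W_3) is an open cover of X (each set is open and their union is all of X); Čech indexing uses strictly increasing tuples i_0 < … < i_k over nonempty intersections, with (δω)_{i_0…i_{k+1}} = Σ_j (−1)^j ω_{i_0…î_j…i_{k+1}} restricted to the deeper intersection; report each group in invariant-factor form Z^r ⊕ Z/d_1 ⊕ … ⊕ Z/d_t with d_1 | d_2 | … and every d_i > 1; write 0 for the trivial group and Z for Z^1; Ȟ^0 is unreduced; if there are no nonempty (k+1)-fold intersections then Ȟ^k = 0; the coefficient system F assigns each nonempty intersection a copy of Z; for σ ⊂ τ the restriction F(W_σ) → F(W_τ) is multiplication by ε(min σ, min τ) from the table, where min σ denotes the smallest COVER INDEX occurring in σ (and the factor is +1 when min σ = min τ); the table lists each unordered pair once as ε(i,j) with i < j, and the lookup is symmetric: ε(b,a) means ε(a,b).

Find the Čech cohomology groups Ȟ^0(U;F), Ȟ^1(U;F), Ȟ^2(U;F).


Ȟ^0(U;F) ≅ 0, Ȟ^1(U;F) ≅ Z/2 and Ȟ^2(U;F) ≅ 0

nonempty overlaps:
  W12={x7} W13={x5} W23={x1}
C dims 3,3; δ0: rk 3, SNF 1^2·2
degree 0: 3−3−0 = 0 → Ȟ^0 ≅ 0
degree 1: 3−0−3 = 0 plus torsion [2] → Ȟ^1 ≅ Z/2
degree 2: 0−0−0 = 0 → Ȟ^2 ≅ 0


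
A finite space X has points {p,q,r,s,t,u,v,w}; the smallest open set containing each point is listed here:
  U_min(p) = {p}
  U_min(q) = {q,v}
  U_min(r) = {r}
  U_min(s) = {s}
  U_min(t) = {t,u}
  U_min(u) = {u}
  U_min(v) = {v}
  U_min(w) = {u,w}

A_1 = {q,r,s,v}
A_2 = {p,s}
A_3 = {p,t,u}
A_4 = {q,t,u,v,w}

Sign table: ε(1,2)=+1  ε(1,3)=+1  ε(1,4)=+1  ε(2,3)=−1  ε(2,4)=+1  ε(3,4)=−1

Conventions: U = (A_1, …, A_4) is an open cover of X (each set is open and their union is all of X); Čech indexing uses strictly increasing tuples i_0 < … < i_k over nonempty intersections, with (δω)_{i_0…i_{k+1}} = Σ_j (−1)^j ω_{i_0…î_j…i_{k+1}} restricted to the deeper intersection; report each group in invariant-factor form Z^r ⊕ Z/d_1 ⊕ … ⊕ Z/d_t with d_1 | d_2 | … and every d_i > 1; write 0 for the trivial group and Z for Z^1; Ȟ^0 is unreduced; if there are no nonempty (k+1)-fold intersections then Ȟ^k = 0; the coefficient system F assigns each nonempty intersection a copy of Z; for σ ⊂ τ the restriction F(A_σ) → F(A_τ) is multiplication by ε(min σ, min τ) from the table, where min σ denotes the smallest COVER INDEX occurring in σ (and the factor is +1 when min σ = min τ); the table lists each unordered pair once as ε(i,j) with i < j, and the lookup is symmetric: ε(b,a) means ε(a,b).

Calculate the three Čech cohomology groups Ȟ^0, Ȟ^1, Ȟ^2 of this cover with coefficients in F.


intersection data:
  A12={s} A14={q,v} A23={p} A34={t,u}
C dims 4,4; δ0: rk 3, SNF 1^3
Ȟ^0 = (4 − 3) − 0 = 1, so Ȟ^0 ≅ Z
Ȟ^1 = (4 − 0) − 3 = 1, so Ȟ^1 ≅ Z
Ȟ^2 = (0 − 0) − 0 = 0, so Ȟ^2 ≅ 0

Ȟ^0 = Z; Ȟ^1 = Z; Ȟ^2 = 0


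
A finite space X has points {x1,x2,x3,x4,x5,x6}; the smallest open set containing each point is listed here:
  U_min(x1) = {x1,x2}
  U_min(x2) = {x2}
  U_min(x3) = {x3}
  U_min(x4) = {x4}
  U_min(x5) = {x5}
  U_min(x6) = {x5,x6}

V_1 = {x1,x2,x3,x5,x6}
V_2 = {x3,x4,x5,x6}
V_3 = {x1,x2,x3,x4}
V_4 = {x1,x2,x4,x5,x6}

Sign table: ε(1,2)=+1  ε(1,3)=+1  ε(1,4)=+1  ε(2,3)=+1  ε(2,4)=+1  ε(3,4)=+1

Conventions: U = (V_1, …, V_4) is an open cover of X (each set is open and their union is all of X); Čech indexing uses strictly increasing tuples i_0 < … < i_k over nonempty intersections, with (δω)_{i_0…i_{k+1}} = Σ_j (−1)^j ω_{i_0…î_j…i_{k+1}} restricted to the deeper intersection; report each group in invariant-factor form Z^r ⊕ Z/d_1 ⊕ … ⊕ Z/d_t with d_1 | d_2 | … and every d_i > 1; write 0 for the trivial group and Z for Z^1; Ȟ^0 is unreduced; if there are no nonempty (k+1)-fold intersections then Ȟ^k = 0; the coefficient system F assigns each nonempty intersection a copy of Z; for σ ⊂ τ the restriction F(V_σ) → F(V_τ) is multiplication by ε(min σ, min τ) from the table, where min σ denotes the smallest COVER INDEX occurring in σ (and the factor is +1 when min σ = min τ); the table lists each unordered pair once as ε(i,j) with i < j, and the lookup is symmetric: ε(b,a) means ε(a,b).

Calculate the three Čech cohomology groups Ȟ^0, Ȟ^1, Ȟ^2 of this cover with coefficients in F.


nerve of the cover:
  V12={x3,x5,x6} V13={x1,x2,x3} V14={x1,x2,x5,x6} V23={x3,x4} V24={x4,x5,x6} V34={x1,x2,x4}
  V123={x3} V124={x5,x6} V134={x1,x2} V234={x4}
C dims 4,6,4; δ0: rk 3, SNF 1^3; δ1: rk 3, SNF 1^3
Ȟ^0 = (4 − 3) − 0 = 1, so Ȟ^0 ≅ Z
Ȟ^1 = (6 − 3) − 3 = 0, so Ȟ^1 ≅ 0
Ȟ^2 = (4 − 0) − 3 = 1, so Ȟ^2 ≅ Z

Ȟ^0 ≅ Z; Ȟ^1 ≅ 0; Ȟ^2 ≅ Z


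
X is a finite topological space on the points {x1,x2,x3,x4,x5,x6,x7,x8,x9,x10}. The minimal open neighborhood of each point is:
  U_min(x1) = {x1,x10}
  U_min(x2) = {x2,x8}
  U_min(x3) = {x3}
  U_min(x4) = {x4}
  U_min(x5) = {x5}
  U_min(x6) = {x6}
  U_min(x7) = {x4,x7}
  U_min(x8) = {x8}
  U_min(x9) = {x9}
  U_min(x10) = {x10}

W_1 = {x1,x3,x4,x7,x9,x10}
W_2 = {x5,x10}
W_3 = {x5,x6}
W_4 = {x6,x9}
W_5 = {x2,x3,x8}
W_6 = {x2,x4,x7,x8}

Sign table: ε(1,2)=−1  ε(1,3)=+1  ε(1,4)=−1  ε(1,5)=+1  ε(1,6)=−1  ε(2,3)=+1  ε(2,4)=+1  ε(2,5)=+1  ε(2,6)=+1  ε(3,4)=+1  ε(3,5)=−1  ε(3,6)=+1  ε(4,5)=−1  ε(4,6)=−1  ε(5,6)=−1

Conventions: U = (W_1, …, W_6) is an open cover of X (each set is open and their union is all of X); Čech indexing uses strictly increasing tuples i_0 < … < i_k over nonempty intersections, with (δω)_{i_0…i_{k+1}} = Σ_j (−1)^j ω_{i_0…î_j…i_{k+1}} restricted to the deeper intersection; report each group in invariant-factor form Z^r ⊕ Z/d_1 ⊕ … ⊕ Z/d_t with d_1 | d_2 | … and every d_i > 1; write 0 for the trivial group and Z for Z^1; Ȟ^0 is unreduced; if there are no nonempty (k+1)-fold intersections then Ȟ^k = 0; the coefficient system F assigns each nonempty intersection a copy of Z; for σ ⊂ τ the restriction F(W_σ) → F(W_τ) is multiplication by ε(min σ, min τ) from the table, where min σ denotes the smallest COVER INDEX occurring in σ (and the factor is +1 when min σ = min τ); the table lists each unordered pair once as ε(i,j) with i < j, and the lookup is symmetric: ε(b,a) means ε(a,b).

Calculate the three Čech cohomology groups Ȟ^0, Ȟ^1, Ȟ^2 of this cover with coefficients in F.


Ȟ^0(U;F) ≅ Z, Ȟ^1(U;F) ≅ Z^2 and Ȟ^2(U;F) ≅ 0

intersection data:
  W12={x10} W14={x9} W15={x3} W16={x4,x7} W23={x5} W34={x6} W56={x2,x8}
C dims 6,7; δ0: rk 5, SNF 1^5
Ȟ^0 = (6 − 5) − 0 = 1, so Ȟ^0 ≅ Z
Ȟ^1 = (7 − 0) − 5 = 2, so Ȟ^1 ≅ Z^2
Ȟ^2 = (0 − 0) − 0 = 0, so Ȟ^2 ≅ 0


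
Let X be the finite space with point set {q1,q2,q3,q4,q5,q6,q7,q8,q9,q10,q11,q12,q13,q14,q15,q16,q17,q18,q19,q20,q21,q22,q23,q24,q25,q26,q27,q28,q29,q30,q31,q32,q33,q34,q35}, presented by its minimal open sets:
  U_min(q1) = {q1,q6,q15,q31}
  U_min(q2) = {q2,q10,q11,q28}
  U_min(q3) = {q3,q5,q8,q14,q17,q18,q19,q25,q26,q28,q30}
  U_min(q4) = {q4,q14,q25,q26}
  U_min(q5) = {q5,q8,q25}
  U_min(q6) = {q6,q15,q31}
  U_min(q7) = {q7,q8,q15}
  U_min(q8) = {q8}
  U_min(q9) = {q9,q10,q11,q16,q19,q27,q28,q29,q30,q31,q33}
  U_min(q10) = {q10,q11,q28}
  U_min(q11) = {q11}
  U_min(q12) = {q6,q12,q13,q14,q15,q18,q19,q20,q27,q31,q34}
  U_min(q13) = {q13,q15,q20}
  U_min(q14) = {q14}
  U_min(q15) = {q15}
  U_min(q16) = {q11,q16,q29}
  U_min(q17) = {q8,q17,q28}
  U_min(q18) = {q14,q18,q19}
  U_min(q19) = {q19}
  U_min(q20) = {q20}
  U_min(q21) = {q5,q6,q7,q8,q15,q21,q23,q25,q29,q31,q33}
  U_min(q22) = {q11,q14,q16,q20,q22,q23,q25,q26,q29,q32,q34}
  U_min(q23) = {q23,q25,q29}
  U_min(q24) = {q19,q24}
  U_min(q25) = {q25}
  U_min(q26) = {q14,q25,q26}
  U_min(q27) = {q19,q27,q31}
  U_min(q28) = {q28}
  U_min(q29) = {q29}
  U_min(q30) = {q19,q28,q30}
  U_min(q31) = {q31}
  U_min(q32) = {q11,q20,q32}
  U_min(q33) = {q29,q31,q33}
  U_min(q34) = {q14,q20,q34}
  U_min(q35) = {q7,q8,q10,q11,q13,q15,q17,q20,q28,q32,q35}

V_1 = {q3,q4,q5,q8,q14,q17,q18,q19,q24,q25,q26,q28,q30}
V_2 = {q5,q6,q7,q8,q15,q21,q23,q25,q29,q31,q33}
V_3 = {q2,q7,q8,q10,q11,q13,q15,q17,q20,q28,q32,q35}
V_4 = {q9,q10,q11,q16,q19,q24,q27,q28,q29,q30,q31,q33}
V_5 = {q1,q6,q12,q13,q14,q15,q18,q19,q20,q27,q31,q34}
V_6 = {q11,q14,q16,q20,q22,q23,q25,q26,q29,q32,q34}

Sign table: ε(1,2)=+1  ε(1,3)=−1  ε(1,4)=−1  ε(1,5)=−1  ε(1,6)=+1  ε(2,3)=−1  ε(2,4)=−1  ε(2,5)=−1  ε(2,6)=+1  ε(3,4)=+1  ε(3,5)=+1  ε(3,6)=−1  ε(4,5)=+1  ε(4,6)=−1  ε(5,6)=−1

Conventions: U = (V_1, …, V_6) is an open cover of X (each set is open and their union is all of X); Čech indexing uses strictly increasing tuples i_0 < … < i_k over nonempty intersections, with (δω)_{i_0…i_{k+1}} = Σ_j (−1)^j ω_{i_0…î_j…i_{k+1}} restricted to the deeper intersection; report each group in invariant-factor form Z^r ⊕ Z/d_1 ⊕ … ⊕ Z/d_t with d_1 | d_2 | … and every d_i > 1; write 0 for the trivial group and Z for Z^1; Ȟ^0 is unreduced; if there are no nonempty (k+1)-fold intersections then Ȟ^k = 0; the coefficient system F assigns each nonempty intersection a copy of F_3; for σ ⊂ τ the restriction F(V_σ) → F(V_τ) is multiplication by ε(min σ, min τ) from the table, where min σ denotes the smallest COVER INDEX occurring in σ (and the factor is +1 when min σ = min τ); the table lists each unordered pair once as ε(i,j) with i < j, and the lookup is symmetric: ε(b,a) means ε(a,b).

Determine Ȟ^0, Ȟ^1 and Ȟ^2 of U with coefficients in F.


Ȟ^0 ≅ Z/3; Ȟ^1 ≅ 0; Ȟ^2 ≅ 0

cover nerve:
  V12={q5,q8,q25} V13={q8,q17,q28} V14={q19,q24,q28,q30} V15={q14,q18,q19} V16={q14,q25,q26} V23={q7,q8,q15} V24={q29,q31,q33} V25={q6,q15,q31} V26={q23,q25,q29} V34={q10,q11,q28} V35={q13,q15,q20} V36={q11,q20,q32} V45={q19,q27,q31} V46={q11,q16,q29} V56={q14,q20,q34}
  V123={q8} V126={q25} V134={q28} V145={q19} V156={q14} V235={q15} V245={q31} V246={q29} V346={q11} V356={q20}
C dims 6,15,10; δ0: rk_F3 5; δ1: rk_F3 10
Ȟ^0: (6−5)−0=1 ⇒ Z/3
Ȟ^1: (15−10)−5=0 ⇒ 0
Ȟ^2: (10−0)−10=0 ⇒ 0


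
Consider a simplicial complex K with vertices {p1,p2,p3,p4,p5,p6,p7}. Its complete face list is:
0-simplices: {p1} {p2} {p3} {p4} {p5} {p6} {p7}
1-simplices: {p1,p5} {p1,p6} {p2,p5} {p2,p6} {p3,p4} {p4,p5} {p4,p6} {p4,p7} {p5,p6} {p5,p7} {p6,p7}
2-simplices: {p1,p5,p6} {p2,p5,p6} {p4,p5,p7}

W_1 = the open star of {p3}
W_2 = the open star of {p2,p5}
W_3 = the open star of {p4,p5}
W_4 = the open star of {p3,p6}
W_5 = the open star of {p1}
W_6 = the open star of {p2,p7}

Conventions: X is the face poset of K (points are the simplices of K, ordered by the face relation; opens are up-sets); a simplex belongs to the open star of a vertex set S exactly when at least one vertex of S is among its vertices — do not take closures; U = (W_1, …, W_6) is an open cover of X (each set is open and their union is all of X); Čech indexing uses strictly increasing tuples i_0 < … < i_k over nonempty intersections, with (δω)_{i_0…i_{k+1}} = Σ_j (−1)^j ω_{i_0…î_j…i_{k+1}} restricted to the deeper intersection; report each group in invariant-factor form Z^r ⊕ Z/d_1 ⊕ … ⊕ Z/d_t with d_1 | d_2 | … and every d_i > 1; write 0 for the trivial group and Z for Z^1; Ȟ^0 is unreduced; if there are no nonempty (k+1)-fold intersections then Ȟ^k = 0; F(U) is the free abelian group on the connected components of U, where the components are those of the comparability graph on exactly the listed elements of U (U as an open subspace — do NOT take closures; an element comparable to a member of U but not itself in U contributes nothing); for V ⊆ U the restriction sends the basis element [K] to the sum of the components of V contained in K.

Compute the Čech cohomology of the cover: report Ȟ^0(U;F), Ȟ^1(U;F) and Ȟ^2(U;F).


cover nerve:
  W1={{p3},{p3,p4}} W2={{p2},{p5},{p1,p5},{p2,p5},{p2,p6},{p4,p5},{p5,p6},{p5,p7},{p1,p5,p6},{p2,p5,p6},{p4,p5,p7}} W3={{p4},{p5},{p1,p5},{p2,p5},{p3,p4},{p4,p5},{p4,p6},{p4,p7},{p5,p6},{p5,p7},{p1,p5,p6},{p2,p5,p6},{p4,p5,p7}} W4={{p3},{p6},{p1,p6},{p2,p6},{p3,p4},{p4,p6},{p5,p6},{p6,p7},{p1,p5,p6},{p2,p5,p6}} W5={{p1},{p1,p5},{p1,p6},{p1,p5,p6}} W6={{p2},{p7},{p2,p5},{p2,p6},{p4,p7},{p5,p7},{p6,p7},{p2,p5,p6},{p4,p5,p7}}
  W13={{p3,p4}} W14={{p3},{p3,p4}} W23={{p5},{p1,p5},{p2,p5},{p4,p5},{p5,p6},{p5,p7},{p1,p5,p6},{p2,p5,p6},{p4,p5,p7}} W24={{p2,p6},{p5,p6},{p1,p5,p6},{p2,p5,p6}} W25={{p1,p5},{p1,p5,p6}} W26={{p2},{p2,p5},{p2,p6},{p5,p7},{p2,p5,p6},{p4,p5,p7}} W34={{p3,p4},{p4,p6},{p5,p6},{p1,p5,p6},{p2,p5,p6}} W35={{p1,p5},{p1,p5,p6}} W36={{p2,p5},{p4,p7},{p5,p7},{p2,p5,p6},{p4,p5,p7}} W45={{p1,p6},{p1,p5,p6}} W46={{p2,p6},{p6,p7},{p2,p5,p6}}
  W134={{p3,p4}} W234={{p5,p6},{p1,p5,p6},{p2,p5,p6}} W235={{p1,p5},{p1,p5,p6}} W236={{p2,p5},{p5,p7},{p2,p5,p6},{p4,p5,p7}} W245={{p1,p5,p6}} W246={{p2,p6},{p2,p5,p6}} W345={{p1,p5,p6}} W346={{p2,p5,p6}}
  W2345={{p1,p5,p6}} W2346={{p2,p5,p6}}
components per intersection:
  W1: {{p3},{p3,p4}}
  W2: {{p2},{p5},{p1,p5},{p2,p5},{p2,p6},{p4,p5},{p5,p6},{p5,p7},{p1,p5,p6},{p2,p5,p6},{p4,p5,p7}}
  W3: {{p4},{p5},{p1,p5},{p2,p5},{p3,p4},{p4,p5},{p4,p6},{p4,p7},{p5,p6},{p5,p7},{p1,p5,p6},{p2,p5,p6},{p4,p5,p7}}
  W4: {{p3},{p3,p4}} {{p6},{p1,p6},{p2,p6},{p4,p6},{p5,p6},{p6,p7},{p1,p5,p6},{p2,p5,p6}}
  W5: {{p1},{p1,p5},{p1,p6},{p1,p5,p6}}
  W6: {{p2},{p2,p5},{p2,p6},{p2,p5,p6}} {{p7},{p4,p7},{p5,p7},{p6,p7},{p4,p5,p7}}
  W13: {{p3,p4}}
  W14: {{p3},{p3,p4}}
  W23: {{p5},{p1,p5},{p2,p5},{p4,p5},{p5,p6},{p5,p7},{p1,p5,p6},{p2,p5,p6},{p4,p5,p7}}
  W24: {{p2,p6},{p5,p6},{p1,p5,p6},{p2,p5,p6}}
  W25: {{p1,p5},{p1,p5,p6}}
  W26: {{p2},{p2,p5},{p2,p6},{p2,p5,p6}} {{p5,p7},{p4,p5,p7}}
  W34: {{p3,p4}} {{p4,p6}} {{p5,p6},{p1,p5,p6},{p2,p5,p6}}
  W35: {{p1,p5},{p1,p5,p6}}
  W36: {{p2,p5},{p2,p5,p6}} {{p4,p7},{p5,p7},{p4,p5,p7}}
  W45: {{p1,p6},{p1,p5,p6}}
  W46: {{p2,p6},{p2,p5,p6}} {{p6,p7}}
  W134: {{p3,p4}}
  W234: {{p5,p6},{p1,p5,p6},{p2,p5,p6}}
  W235: {{p1,p5},{p1,p5,p6}}
  W236: {{p2,p5},{p2,p5,p6}} {{p5,p7},{p4,p5,p7}}
  W245: {{p1,p5,p6}}
  W246: {{p2,p6},{p2,p5,p6}}
  W345: {{p1,p5,p6}}
  W346: {{p2,p5,p6}}
  W2345: {{p1,p5,p6}}
  W2346: {{p2,p5,p6}}
C dims 8,16,9,2; δ0: rk 7, SNF 1^7; δ1: rk 7, SNF 1^7; δ2: rk 2, SNF 1^2
Ȟ^0: (8−7)−0=1 ⇒ Z
Ȟ^1: (16−7)−7=2 ⇒ Z^2
Ȟ^2: (9−2)−7=0 ⇒ 0

Ȟ^0 ≅ Z,  Ȟ^1 ≅ Z^2,  Ȟ^2 ≅ 0


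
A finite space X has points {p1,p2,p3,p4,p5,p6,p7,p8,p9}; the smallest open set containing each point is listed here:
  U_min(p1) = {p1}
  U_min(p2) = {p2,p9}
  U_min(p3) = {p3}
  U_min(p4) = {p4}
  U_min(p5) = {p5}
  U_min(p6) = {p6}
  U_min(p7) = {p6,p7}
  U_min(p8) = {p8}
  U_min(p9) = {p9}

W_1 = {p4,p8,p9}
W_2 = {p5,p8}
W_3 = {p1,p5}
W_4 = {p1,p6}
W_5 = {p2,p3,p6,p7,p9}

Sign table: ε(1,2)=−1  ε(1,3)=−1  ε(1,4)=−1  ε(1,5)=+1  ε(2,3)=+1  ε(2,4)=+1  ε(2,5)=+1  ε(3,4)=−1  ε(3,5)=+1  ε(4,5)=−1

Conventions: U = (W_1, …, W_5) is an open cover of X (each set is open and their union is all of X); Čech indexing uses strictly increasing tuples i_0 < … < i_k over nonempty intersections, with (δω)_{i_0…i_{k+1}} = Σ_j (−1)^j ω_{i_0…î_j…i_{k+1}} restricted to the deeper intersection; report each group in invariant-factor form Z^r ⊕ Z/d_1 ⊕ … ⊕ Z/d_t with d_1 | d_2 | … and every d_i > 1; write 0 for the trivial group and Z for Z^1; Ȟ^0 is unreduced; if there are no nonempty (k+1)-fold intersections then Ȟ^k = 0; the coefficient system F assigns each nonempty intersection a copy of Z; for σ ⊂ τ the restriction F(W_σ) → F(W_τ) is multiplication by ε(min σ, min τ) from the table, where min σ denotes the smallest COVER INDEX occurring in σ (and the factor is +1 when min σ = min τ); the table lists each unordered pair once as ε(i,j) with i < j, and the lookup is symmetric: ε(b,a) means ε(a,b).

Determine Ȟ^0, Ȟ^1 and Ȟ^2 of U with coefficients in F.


nerve simplices:
  W12={p8} W15={p9} W23={p5} W34={p1} W45={p6}
C dims 5,5; δ0: rk 5, SNF 1^4·2
degree 0: 5−5−0 = 0 → Ȟ^0 ≅ 0
degree 1: 5−0−5 = 0 plus torsion [2] → Ȟ^1 ≅ Z/2
degree 2: 0−0−0 = 0 → Ȟ^2 ≅ 0

Ȟ^0 = 0,  Ȟ^1 = Z/2,  Ȟ^2 = 0


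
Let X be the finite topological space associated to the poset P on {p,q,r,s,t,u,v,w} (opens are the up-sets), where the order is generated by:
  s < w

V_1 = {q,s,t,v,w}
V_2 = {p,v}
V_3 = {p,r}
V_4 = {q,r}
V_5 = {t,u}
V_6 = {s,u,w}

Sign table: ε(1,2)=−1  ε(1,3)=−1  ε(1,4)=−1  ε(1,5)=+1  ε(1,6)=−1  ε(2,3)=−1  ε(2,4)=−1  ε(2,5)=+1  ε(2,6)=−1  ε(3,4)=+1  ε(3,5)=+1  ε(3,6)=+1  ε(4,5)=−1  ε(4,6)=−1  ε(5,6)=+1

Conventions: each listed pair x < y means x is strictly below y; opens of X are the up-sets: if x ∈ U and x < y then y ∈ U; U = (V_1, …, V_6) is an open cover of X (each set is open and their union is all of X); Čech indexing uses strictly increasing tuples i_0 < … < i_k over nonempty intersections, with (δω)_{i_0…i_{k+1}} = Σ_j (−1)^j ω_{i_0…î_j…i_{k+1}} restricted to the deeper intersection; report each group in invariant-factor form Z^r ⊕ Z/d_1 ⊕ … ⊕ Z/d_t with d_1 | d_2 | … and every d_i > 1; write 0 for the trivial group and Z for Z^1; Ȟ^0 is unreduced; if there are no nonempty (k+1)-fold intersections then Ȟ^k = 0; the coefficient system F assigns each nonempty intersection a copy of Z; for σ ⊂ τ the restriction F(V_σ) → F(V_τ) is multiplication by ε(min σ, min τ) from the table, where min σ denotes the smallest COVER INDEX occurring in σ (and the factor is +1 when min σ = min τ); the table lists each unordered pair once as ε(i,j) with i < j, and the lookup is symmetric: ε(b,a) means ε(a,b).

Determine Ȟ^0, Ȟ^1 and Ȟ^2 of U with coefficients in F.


Ȟ^0 = 0, Ȟ^1 = Z ⊕ Z/2, Ȟ^2 = 0

nonempty intersections:
  V12={v} V14={q} V15={t} V16={s,w} V23={p} V34={r} V56={u}
C dims 6,7; δ0: rk 6, SNF 1^5·2
Ȟ^0: (6−6)−0=0 ⇒ 0
Ȟ^1: (7−0)−6=1 plus torsion [2] ⇒ Z ⊕ Z/2
Ȟ^2: (0−0)−0=0 ⇒ 0


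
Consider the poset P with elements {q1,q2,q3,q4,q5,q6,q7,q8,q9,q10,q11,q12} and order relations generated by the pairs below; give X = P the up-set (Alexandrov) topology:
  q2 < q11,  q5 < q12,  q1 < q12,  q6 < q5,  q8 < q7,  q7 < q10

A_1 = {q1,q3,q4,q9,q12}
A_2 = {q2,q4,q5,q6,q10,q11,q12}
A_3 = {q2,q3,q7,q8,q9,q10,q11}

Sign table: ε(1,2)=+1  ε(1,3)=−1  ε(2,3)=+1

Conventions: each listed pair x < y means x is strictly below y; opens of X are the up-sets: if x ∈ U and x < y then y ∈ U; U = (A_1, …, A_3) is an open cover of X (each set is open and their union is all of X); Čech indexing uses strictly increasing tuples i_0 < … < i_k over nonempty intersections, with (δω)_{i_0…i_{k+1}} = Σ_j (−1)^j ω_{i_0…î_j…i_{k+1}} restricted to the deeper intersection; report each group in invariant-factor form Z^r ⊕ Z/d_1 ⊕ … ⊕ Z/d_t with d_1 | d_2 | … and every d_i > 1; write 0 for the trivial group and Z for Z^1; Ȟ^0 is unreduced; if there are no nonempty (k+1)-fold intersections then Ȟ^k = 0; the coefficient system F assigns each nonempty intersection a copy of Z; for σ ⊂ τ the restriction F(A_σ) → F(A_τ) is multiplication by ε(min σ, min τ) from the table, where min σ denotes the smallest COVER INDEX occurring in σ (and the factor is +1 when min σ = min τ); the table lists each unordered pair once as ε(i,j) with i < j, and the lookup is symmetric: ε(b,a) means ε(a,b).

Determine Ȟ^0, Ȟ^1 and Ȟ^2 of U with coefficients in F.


Ȟ^0 ≅ 0, Ȟ^1 ≅ Z/2, Ȟ^2 ≅ 0

nerve of the cover:
  A12={q4,q12} A13={q3,q9} A23={q2,q10,q11}
C dims 3,3; δ0: rk 3, SNF 1^2·2
Ȟ^0 = (3 − 3) − 0 = 0, so Ȟ^0 ≅ 0
Ȟ^1 = (3 − 0) − 3 = 0 plus torsion [2], so Ȟ^1 ≅ Z/2
Ȟ^2 = (0 − 0) − 0 = 0, so Ȟ^2 ≅ 0
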